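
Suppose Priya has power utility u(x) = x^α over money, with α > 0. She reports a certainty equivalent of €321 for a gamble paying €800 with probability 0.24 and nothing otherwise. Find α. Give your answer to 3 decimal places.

EU(lottery) = 0.24·800^α + 0.76·0 = 0.24·800^α.
Indifference: 321^α = 0.24·800^α, so (321/800)^α = 0.24.
α = ln(0.24) / ln(321/800) = -1.427116/-0.913171 ≈ 1.563.

α ≈ 1.563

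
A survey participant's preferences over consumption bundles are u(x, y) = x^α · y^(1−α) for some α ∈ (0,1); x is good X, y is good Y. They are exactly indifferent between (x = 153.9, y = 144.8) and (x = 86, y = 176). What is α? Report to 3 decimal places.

Set the two utilities equal: 153.9^α·144.8^(1−α) = 86^α·176^(1−α).
Rearrange to (153.9/86)^α = (176/144.8)^(1−α) and take logs: α·0.581956 = (1−α)·0.195131.
With A = 0.581956 and B = 0.195131: α·A = (1−α)·B, so α = B/(A+B) = 0.195131/0.777087 ≈ 0.251.

α ≈ 0.251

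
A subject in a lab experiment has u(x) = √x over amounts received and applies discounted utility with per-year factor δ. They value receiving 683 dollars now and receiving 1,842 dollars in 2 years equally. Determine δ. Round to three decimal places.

Equating discounted utilities: u(683) = δ^2·u(1842) ⇒ δ^2 = u(683)/u(1842).
With u(x) = √x: δ^2 = √683/√1842 = √(683/1842) = 0.60893.
Hence δ = (0.60893)^(1/2) = 0.78034.

δ ≈ 0.780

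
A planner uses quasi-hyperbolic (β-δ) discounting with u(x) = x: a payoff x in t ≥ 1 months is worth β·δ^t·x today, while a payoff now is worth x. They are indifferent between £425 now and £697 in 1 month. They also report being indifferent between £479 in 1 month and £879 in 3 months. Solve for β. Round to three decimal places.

β ≈ 0.826

From the later pair, β·δ^1·479 = β·δ^3·879; dividing through, δ^2 = 479/879 = 0.54494, so δ = 0.73820.
Substituting δ into 425 = β·δ·697: β = 425/(514.525) ≈ 0.826.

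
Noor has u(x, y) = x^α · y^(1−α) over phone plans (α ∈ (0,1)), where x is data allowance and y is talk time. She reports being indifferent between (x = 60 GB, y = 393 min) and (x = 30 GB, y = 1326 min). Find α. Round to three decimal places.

α ≈ 0.637

The Cobb–Douglas utilities coincide, so 60^α·393^(1−α) = 30^α·1326^(1−α).
Taking logs: α·ln 60 + (1−α)·ln 393 = α·ln 30 + (1−α)·ln 1326, i.e. α·0.693147 = (1−α)·1.216113.
Thus α·(1.909260) = 1.216113, so α = 1.216113/1.909260 ≈ 0.637.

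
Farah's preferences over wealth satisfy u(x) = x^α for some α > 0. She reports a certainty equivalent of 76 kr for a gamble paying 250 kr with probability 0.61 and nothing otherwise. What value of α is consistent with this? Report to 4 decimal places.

α ≈ 0.4151

Since u(0) = 0, the lottery's EU is 0.61·250^α.
Equating: 76^α = 0.61·250^α, i.e. 0.3040^α = 0.61.
Take logs: α = ln 0.61 / ln(76/250) ≈ 0.415121.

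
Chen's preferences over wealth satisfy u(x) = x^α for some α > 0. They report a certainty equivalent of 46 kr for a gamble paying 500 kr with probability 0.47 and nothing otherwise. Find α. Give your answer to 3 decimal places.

α ≈ 0.316

The lottery's expected utility is 0.47·u(500) + 0.53·u(0) = 0.47·500^α (since u(0) = 0 for α > 0).
Equating: 46^α = 0.47·500^α, i.e. 0.0920^α = 0.47.
α = ln(0.47) / ln(46/500) = -0.755023/-2.385967 ≈ 0.316.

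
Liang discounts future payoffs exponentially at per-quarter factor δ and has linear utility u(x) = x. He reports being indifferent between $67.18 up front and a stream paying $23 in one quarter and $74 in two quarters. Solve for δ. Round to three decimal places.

Present value of the stream is 23·δ + 74·δ². Indifference gives 23δ + 74δ² = 67.18.
That is, 74δ² + 23δ − 67.18 = 0, a quadratic in δ.
By the quadratic formula (taking the positive root), δ = (−23 + √20414.28) / 148 ≈ 0.810.

δ ≈ 0.810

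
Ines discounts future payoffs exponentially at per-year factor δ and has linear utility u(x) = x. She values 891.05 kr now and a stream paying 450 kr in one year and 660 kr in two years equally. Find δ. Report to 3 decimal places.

The stream is worth 450δ + 660δ² today, so 450δ + 660δ² = 891.05.
Rearranged: 660δ² + 450δ − 891.05 = 0.
δ = (−450 + √(450² + 4·660·891.05)) / (2·660) = (−450 + √2554872.00) / 1320 ≈ 0.870.

δ ≈ 0.870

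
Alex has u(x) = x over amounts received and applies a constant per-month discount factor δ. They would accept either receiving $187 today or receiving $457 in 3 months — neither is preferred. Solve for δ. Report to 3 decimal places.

δ ≈ 0.742

Indifference means u(187) = δ^3 · u(457), so δ^3 = u(187)/u(457).
With u(x) = x: δ^3 = 187/457 = 0.40919.
Hence δ = (0.40919)^(1/3) = 0.74241.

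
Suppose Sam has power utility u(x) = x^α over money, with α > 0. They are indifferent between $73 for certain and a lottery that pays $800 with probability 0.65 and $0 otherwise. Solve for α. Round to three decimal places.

α ≈ 0.180

The lottery's expected utility is 0.65·u(800) + 0.35·u(0) = 0.65·800^α (since u(0) = 0 for α > 0).
Equating: 73^α = 0.65·800^α, i.e. 0.0912^α = 0.65.
Take logs: α = ln 0.65 / ln(73/800) ≈ 0.17993.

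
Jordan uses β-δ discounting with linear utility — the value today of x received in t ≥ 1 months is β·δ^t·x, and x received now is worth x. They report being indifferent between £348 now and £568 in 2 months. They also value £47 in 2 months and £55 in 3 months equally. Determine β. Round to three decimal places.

Both payoffs in the second observation are in the future, so β drops out: δ^2·47 = δ^3·55 ⇒ δ = 47/55 = 0.85455.
Substituting δ into 348 = β·δ^2·568: β = 348/(414.781) ≈ 0.839.

β ≈ 0.839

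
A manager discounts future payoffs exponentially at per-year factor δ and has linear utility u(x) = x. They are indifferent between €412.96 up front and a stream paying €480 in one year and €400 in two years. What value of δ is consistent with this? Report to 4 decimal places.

Present value of the stream is 480·δ + 400·δ². Indifference gives 480δ + 400δ² = 412.96.
That is, 400δ² + 480δ − 412.96 = 0, a quadratic in δ.
δ = (−480 + √(480² + 4·400·412.96)) / (2·400) = (−480 + √891136.00) / 800 ≈ 0.5800.

δ ≈ 0.5800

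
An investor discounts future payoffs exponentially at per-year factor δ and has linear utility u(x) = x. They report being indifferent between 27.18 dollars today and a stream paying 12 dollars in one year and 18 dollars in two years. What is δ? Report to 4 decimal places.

δ ≈ 0.9399

Equating present values: 27.18 = 12δ + 18δ².
Rearranged: 18δ² + 12δ − 27.18 = 0.
δ = (−12 + √(12² + 4·18·27.18)) / (2·18) = (−12 + √2100.96) / 36 ≈ 0.9399.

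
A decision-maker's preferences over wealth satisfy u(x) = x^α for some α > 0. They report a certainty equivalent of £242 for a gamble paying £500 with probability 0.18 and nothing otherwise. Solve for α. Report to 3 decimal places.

α ≈ 2.363

The lottery's expected utility is 0.18·u(500) + 0.82·u(0) = 0.18·500^α (since u(0) = 0 for α > 0).
Setting u(242) equal to that: 242^α = 0.18·500^α ⇒ (242/500)^α = 0.18.
Taking logs: α·ln(242/500) = ln(0.18), so α = -1.714798 / -0.725670 ≈ 2.363.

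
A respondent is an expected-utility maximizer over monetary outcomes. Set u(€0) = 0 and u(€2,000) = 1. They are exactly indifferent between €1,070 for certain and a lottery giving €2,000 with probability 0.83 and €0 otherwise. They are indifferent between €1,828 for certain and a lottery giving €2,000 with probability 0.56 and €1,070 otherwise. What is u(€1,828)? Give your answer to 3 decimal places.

0.925

First, u(€1,070) = 0.83·u(€2,000) + 0.17·u(€0) = 0.83.
Then u(€1,828) = 0.56·u(€2,000) + 0.44·u(€1,070) = 0.56·1.00 + 0.44·0.83 = 0.9252.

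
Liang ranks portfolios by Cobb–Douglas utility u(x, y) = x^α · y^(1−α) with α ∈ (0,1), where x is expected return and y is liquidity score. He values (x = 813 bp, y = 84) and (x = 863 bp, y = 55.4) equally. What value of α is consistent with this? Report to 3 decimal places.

α ≈ 0.875

The Cobb–Douglas utilities coincide, so 813^α·84^(1−α) = 863^α·55.4^(1−α).
Taking logs: α·ln 813 + (1−α)·ln 84 = α·ln 863 + (1−α)·ln 55.4, i.e. α·-0.059684 = (1−α)·-0.416237.
So α/(1−α) = (-0.416237)/(-0.059684) = 6.974013, and α = 6.974013/7.974013 ≈ 0.875.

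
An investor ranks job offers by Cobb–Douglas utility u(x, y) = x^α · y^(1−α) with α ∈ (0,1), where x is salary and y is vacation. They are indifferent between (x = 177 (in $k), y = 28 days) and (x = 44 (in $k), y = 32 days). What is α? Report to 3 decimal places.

α ≈ 0.088

Set the two utilities equal: 177^α·28^(1−α) = 44^α·32^(1−α).
(177/44)^α = (32/28)^(1−α); take logs: α·ln(177/44) = (1−α)·ln(32/28), i.e. α·1.391960 = (1−α)·0.133531.
So α/(1−α) = (0.133531)/(1.391960) = 0.095930, and α = 0.095930/1.095930 ≈ 0.088.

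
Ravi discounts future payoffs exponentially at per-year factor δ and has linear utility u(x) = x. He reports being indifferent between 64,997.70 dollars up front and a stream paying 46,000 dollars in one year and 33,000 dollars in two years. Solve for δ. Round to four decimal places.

δ ≈ 0.8700

The stream is worth 46000δ + 33000δ² today, so 46000δ + 33000δ² = 64997.70.
So 33000δ² + 46000δ − 64997.70 = 0.
The positive root is δ = [−46000 + √(46000² + 4·33000·64997.70)] / (2·33000) = (−46000 + 103420.000)/66000 ≈ 0.8700.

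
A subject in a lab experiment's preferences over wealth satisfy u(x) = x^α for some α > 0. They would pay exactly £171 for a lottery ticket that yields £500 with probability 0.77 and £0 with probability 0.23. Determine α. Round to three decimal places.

α ≈ 0.244

EU(lottery) = 0.77·500^α + 0.23·0 = 0.77·500^α.
Indifference: 171^α = 0.77·500^α, so (171/500)^α = 0.77.
Taking logs: α·ln(171/500) = ln(0.77), so α = -0.261365 / -1.072945 ≈ 0.244.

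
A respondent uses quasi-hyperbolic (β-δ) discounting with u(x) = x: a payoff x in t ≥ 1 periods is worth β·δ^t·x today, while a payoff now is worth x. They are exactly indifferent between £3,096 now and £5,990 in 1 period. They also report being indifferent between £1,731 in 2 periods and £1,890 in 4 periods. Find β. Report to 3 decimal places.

β ≈ 0.540

The second indifference involves only future payoffs, so β cancels: β·δ^2·1731 = β·δ^4·1890, giving δ^2 = 1731/1890 = 0.91587, so δ = 0.95701.
The first indifference: 3096 = β·δ·5990, so β = 3096/(δ·5990) = 3096/(0.95701·5990) ≈ 0.540.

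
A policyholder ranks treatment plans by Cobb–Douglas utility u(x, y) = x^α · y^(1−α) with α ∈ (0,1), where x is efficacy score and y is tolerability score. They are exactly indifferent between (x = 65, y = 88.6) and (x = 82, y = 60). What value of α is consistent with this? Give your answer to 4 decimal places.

Indifference: 65^α · 88.6^(1−α) = 82^α · 60^(1−α).
Taking logs: α·ln 65 + (1−α)·ln 88.6 = α·ln 82 + (1−α)·ln 60, i.e. α·-0.2323320 = (1−α)·-0.3897873.
So α/(1−α) = (-0.3897873)/(-0.2323320) = 1.6777168, and α = 1.6777168/2.6777168 ≈ 0.6265.

α ≈ 0.6265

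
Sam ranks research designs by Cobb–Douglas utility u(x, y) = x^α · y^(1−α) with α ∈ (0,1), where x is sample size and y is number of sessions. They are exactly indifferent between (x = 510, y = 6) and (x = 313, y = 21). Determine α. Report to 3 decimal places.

Indifference: 510^α · 6^(1−α) = 313^α · 21^(1−α).
(510/313)^α = (21/6)^(1−α); take logs: α·ln(510/313) = (1−α)·ln(21/6), i.e. α·0.488208 = (1−α)·1.252763.
Thus α·(1.740971) = 1.252763, so α = 1.252763/1.740971 ≈ 0.720.

α ≈ 0.720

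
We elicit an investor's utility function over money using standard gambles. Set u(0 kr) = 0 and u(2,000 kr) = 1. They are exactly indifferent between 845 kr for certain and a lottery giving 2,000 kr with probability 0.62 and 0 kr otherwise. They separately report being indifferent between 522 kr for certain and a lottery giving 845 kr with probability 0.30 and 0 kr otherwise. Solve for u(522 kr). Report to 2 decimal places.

0.19

First, u(845 kr) = 0.62·u(2,000 kr) + 0.38·u(0 kr) = 0.62.
Chaining: u(522 kr) = 0.30·0.62 + 0.70·0.00 = 0.1860.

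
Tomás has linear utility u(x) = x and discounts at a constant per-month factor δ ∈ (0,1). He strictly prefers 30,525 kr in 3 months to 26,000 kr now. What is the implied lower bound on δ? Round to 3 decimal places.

The preference means 26000 < δ^3·30525.
So δ^3 > 26000/30525 = 0.85176; taking the cube root of both positive sides preserves the inequality.
δ > (26000/30525)^(1/3) ≈ 0.948.

δ > 0.948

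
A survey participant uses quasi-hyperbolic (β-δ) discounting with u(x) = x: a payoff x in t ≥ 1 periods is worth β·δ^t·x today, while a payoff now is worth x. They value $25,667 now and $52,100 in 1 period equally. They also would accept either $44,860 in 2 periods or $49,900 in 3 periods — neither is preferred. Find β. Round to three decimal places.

β ≈ 0.548

From the later pair, β·δ^2·44860 = β·δ^3·49900; dividing through, δ = 44860/49900 = 0.89900.
Substituting δ into 25667 = β·δ·52100: β = 25667/(46837.796) ≈ 0.548.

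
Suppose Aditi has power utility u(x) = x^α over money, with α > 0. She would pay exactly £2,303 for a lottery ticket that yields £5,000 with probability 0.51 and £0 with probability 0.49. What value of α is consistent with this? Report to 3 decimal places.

Since u(0) = 0, the lottery's EU is 0.51·5000^α.
Setting u(2303) equal to that: 2303^α = 0.51·5000^α ⇒ (2303/5000)^α = 0.51.
α = ln(0.51) / ln(2303/5000) = -0.673345/-0.775225 ≈ 0.869.

α ≈ 0.869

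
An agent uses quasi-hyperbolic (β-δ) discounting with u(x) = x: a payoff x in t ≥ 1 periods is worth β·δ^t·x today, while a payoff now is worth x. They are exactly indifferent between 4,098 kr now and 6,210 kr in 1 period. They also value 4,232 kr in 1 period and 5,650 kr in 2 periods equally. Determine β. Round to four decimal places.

From the later pair, β·δ^1·4232 = β·δ^2·5650; dividing through, δ = 4232/5650 = 0.74903.
Now use the now-vs-future pair: 4098 = β·δ·6210 gives β = 4098/(0.74903·6210) ≈ 0.8810.

β ≈ 0.8810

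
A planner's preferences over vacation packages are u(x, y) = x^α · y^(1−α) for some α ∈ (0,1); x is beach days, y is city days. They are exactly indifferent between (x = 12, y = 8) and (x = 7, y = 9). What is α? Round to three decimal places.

Indifference: 12^α · 8^(1−α) = 7^α · 9^(1−α).
(12/7)^α = (9/8)^(1−α); take logs: α·ln(12/7) = (1−α)·ln(9/8), i.e. α·0.538997 = (1−α)·0.117783.
With A = 0.538997 and B = 0.117783: α·A = (1−α)·B, so α = B/(A+B) = 0.117783/0.656780 ≈ 0.179.

α ≈ 0.179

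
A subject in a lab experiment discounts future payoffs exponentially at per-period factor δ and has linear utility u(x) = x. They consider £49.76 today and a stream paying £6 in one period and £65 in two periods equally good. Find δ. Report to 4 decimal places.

δ ≈ 0.8300

The stream is worth 6δ + 65δ² today, so 6δ + 65δ² = 49.76.
So 65δ² + 6δ − 49.76 = 0.
By the quadratic formula (taking the positive root), δ = (−6 + √12973.60) / 130 ≈ 0.8300.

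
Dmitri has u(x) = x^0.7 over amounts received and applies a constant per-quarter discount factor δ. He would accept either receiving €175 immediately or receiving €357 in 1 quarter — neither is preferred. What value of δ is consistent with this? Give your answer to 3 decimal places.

δ ≈ 0.607

The payoff in 1 quarter is discounted by δ, so u(175) = δ·u(357) and δ = u(175)/u(357).
With u(x) = x^0.7: δ = 175^0.7/357^0.7 = (175/357)^0.7 = 0.60710.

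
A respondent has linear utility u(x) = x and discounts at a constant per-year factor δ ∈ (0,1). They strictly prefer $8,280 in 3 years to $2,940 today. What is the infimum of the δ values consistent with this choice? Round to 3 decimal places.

δ > 0.708

Comparing present values: 2940 < δ^3·8280.
Dividing by 8280: δ^3 > 0.35507. Both sides are positive, so the cube root keeps the direction.
δ > 0.35507^(1/3) = 0.708.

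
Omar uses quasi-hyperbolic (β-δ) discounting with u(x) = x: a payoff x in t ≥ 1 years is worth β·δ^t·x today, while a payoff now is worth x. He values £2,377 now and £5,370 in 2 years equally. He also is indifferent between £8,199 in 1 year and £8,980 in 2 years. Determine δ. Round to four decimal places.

δ ≈ 0.9130

From the later pair, β·δ^1·8199 = β·δ^2·8980; dividing through, δ = 8199/8980 = 0.91303.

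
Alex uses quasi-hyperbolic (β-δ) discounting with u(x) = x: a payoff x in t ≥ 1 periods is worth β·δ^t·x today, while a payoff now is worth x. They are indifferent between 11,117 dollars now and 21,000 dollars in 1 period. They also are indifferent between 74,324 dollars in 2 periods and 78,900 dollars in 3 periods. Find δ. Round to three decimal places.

From the later pair, β·δ^2·74324 = β·δ^3·78900; dividing through, δ = 74324/78900 = 0.94200.

δ ≈ 0.942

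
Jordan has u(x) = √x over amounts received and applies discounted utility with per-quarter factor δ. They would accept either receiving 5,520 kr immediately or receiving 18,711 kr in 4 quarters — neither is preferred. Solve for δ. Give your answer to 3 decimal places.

Indifference means u(5520) = δ^4 · u(18711), so δ^4 = u(5520)/u(18711).
Since u(x) = √x, δ^4 = √(5520/18711) = 0.54315.
So δ = 0.54315^(1/4) ≈ 0.858.

δ ≈ 0.858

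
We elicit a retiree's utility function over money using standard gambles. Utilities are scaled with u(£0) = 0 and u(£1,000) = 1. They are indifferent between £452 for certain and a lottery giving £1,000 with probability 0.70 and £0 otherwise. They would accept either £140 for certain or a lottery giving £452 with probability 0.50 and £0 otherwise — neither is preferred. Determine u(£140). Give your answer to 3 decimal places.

0.350

From the first indifference, u(£452) = 0.70·u(£1,000) + 0.30·u(£0) = 0.70·1 + 0.30·0 = 0.70.
The second indifference gives u(£140) = 0.50·u(£452) + 0.50·u(£0) = 0.50·0.70 + 0.50·0.00 = 0.3500.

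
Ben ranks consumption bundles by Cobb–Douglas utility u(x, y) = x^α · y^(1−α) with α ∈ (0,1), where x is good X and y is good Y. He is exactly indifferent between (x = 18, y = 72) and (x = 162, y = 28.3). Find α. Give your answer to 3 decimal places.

Indifference: 18^α · 72^(1−α) = 162^α · 28.3^(1−α).
(18/162)^α = (28.3/72)^(1−α); take logs: α·ln(18/162) = (1−α)·ln(28.3/72), i.e. α·-2.197225 = (1−α)·-0.933804.
So α/(1−α) = (-0.933804)/(-2.197225) = 0.424992, and α = 0.424992/1.424992 ≈ 0.298.

α ≈ 0.298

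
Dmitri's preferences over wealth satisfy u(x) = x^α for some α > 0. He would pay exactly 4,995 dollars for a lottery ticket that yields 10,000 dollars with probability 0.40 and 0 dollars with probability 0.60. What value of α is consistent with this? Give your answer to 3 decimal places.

α ≈ 1.320

EU(lottery) = 0.40·10000^α + 0.60·0 = 0.40·10000^α.
Setting u(4995) equal to that: 4995^α = 0.40·10000^α ⇒ (4995/10000)^α = 0.40.
α = ln(0.40) / ln(4995/10000) = -0.916291/-0.694148 ≈ 1.320.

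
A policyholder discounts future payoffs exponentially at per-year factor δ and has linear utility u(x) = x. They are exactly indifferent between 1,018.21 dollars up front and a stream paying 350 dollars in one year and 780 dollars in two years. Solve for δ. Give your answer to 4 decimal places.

Equating present values: 1018.21 = 350δ + 780δ².
So 780δ² + 350δ − 1018.21 = 0.
The positive root is δ = [−350 + √(350² + 4·780·1018.21)] / (2·780) = (−350 + 1816.402)/1560 ≈ 0.9400.

δ ≈ 0.9400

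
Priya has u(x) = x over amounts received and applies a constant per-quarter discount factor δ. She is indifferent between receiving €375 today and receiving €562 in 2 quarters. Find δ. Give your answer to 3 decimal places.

Indifference means u(375) = δ^2 · u(562), so δ^2 = u(375)/u(562).
With u(x) = x: δ^2 = 375/562 = 0.66726.
Hence δ = (0.66726)^(1/2) = 0.81686.

δ ≈ 0.817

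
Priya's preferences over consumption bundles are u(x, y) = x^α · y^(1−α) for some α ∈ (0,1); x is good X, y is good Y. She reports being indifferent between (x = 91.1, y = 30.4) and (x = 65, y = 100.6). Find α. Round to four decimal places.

Indifference: 91.1^α · 30.4^(1−α) = 65^α · 100.6^(1−α).
Taking logs: α·ln 91.1 + (1−α)·ln 30.4 = α·ln 65 + (1−α)·ln 100.6, i.e. α·0.3375705 = (1−α)·1.1967096.
Thus α·(1.5342801) = 1.1967096, so α = 1.1967096/1.5342801 ≈ 0.7800.

α ≈ 0.7800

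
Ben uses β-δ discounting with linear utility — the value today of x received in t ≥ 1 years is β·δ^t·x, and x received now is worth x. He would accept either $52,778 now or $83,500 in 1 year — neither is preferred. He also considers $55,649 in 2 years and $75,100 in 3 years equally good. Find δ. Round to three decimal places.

δ ≈ 0.741

From the later pair, β·δ^2·55649 = β·δ^3·75100; dividing through, δ = 55649/75100 = 0.74100.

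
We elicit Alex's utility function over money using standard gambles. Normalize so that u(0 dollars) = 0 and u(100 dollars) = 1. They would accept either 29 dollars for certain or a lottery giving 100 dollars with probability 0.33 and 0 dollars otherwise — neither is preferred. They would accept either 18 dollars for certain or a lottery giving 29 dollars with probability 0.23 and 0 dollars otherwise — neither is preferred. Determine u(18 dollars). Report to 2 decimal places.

First, u(29 dollars) = 0.33·u(100 dollars) + 0.67·u(0 dollars) = 0.33.
The second indifference gives u(18 dollars) = 0.23·u(29 dollars) + 0.77·u(0 dollars) = 0.23·0.33 + 0.77·0.00 = 0.0759.

0.08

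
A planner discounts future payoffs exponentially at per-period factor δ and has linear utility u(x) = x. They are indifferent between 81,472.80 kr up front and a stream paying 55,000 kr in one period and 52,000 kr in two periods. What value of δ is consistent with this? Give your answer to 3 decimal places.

Present value of the stream is 55000·δ + 52000·δ². Indifference gives 55000δ + 52000δ² = 81472.80.
That is, 52000δ² + 55000δ − 81472.80 = 0, a quadratic in δ.
The positive root is δ = [−55000 + √(55000² + 4·52000·81472.80)] / (2·52000) = (−55000 + 141320.000)/104000 ≈ 0.830.

δ ≈ 0.830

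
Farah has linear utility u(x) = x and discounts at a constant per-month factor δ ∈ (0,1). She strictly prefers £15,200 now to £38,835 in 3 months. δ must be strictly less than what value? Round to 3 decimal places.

δ < 0.731

Comparing present values: 15200 > δ^3·38835.
Dividing by 38835: δ^3 < 0.39140. Both sides are positive, so the cube root keeps the direction.
δ < 0.39140^(1/3) = 0.731.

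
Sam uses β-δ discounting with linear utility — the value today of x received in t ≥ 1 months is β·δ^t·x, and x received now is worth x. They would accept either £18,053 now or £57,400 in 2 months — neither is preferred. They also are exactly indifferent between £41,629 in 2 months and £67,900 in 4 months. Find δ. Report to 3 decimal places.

Both payoffs in the second observation are in the future, so β drops out: δ^2·41629 = δ^4·67900 ⇒ δ^2 = 41629/67900 = 0.61309, so δ = 0.78300.

δ ≈ 0.783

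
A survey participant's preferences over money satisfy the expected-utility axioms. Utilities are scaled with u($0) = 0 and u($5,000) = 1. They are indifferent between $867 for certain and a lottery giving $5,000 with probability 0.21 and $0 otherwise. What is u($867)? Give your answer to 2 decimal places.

0.21

u($867) equals the lottery's expected utility: 0.21·1 + 0.79·0 = 0.21.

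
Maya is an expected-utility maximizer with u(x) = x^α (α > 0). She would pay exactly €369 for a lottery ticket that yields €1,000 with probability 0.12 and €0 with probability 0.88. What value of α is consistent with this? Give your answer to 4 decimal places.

α ≈ 2.1267

The lottery's expected utility is 0.12·u(1000) + 0.88·u(0) = 0.12·1000^α (since u(0) = 0 for α > 0).
Equating: 369^α = 0.12·1000^α, i.e. 0.3690^α = 0.12.
α = ln(0.12) / ln(369/1000) = -2.1202635/-0.9969586 ≈ 2.1267.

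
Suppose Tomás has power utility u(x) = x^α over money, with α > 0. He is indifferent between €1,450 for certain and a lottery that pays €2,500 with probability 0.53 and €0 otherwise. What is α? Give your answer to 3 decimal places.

Since u(0) = 0, the lottery's EU is 0.53·2500^α.
Setting u(1450) equal to that: 1450^α = 0.53·2500^α ⇒ (1450/2500)^α = 0.53.
Taking logs: α·ln(1450/2500) = ln(0.53), so α = -0.634878 / -0.544727 ≈ 1.165.

α ≈ 1.165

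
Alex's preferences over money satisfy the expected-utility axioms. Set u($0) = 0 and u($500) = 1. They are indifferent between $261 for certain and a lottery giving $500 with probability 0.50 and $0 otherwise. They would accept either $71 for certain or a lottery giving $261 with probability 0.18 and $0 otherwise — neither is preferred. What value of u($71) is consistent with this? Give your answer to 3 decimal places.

0.090

The first gamble pins u($261): it must equal 0.50·1 + 0.50·0 = 0.50.
Then u($71) = 0.18·u($261) + 0.82·u($0) = 0.18·0.50 + 0.82·0.00 = 0.0900.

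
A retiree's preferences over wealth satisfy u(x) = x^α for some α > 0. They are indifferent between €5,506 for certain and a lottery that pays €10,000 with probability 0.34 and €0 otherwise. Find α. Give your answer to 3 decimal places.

α ≈ 1.808

EU(lottery) = 0.34·10000^α + 0.66·0 = 0.34·10000^α.
Setting u(5506) equal to that: 5506^α = 0.34·10000^α ⇒ (5506/10000)^α = 0.34.
Take logs: α = ln 0.34 / ln(5506/10000) ≈ 1.80782.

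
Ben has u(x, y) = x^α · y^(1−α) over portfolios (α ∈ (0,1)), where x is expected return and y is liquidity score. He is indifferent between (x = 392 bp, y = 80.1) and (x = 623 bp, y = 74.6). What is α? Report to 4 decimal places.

The Cobb–Douglas utilities coincide, so 392^α·80.1^(1−α) = 623^α·74.6^(1−α).
Rearrange to (392/623)^α = (74.6/80.1)^(1−α) and take logs: α·-0.4632847 = (1−α)·-0.0711353.
Thus α·(-0.5344200) = -0.0711353, so α = -0.0711353/-0.5344200 ≈ 0.1331.

α ≈ 0.1331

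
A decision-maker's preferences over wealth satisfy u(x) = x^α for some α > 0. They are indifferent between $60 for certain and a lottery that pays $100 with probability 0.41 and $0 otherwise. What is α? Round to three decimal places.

α ≈ 1.745

EU(lottery) = 0.41·100^α + 0.59·0 = 0.41·100^α.
Equating: 60^α = 0.41·100^α, i.e. 0.6000^α = 0.41.
α = ln(0.41) / ln(60/100) = -0.891598/-0.510826 ≈ 1.745.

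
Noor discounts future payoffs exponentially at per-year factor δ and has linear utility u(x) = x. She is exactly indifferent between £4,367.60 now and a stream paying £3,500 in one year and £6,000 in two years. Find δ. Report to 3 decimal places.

Equating present values: 4367.60 = 3500δ + 6000δ².
That is, 6000δ² + 3500δ − 4367.60 = 0, a quadratic in δ.
The positive root is δ = [−3500 + √(3500² + 4·6000·4367.60)] / (2·6000) = (−3500 + 10820.000)/12000 ≈ 0.610.

δ ≈ 0.610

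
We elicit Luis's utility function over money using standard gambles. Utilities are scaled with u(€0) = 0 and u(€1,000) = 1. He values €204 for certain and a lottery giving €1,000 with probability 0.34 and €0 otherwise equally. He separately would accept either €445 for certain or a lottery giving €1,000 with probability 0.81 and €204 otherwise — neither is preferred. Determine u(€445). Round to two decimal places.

0.87

The first gamble pins u(€204): it must equal 0.34·1 + 0.66·0 = 0.34.
Then u(€445) = 0.81·u(€1,000) + 0.19·u(€204) = 0.81·1.00 + 0.19·0.34 = 0.8746.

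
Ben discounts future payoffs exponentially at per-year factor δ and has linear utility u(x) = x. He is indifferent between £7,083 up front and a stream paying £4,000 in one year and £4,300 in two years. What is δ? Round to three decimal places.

δ ≈ 0.900

Equating present values: 7083 = 4000δ + 4300δ².
So 4300δ² + 4000δ − 7083 = 0.
By the quadratic formula (taking the positive root), δ = (−4000 + √137827600.00) / 8600 ≈ 0.900.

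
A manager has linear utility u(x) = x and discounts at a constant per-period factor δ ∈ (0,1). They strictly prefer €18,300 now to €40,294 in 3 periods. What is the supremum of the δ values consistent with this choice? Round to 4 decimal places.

The preference means 18300 > δ^3·40294.
Dividing by 40294: δ^3 < 0.45416. Both sides are positive, so the cube root keeps the direction.
δ < 0.45416^(1/3) = 0.7687.

δ < 0.7687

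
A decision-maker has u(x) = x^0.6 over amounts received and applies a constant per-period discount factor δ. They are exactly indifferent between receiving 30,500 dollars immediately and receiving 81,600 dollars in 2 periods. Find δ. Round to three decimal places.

Equating discounted utilities: u(30500) = δ^2·u(81600) ⇒ δ^2 = u(30500)/u(81600).
Since u(x) = x^0.6, δ^2 = (30500/81600)^0.6 = 0.37377^0.6 = 0.55407.
Taking the square root: δ = 0.55407^(1/2) ≈ 0.744.

δ ≈ 0.744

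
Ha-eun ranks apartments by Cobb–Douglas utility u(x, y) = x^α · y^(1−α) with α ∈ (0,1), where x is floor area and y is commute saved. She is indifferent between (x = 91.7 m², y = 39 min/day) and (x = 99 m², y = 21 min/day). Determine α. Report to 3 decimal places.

Set the two utilities equal: 91.7^α·39^(1−α) = 99^α·21^(1−α).
Taking logs: α·ln 91.7 + (1−α)·ln 39 = α·ln 99 + (1−α)·ln 21, i.e. α·-0.076597 = (1−α)·-0.619039.
Thus α·(-0.695636) = -0.619039, so α = -0.619039/-0.695636 ≈ 0.890.

α ≈ 0.890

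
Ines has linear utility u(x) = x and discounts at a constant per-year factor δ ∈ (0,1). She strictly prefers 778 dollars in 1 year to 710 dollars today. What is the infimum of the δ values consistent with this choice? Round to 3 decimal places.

δ > 0.913

Comparing present values: 710 < δ·778.
Dividing through by 778 gives δ > 0.91260.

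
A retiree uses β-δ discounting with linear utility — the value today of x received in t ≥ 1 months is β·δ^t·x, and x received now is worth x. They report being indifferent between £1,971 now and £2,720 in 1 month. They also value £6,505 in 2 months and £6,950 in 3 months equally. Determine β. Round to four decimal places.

From the later pair, β·δ^2·6505 = β·δ^3·6950; dividing through, δ = 6505/6950 = 0.93597.
The first indifference: 1971 = β·δ·2720, so β = 1971/(δ·2720) = 1971/(0.93597·2720) ≈ 0.7742.

β ≈ 0.7742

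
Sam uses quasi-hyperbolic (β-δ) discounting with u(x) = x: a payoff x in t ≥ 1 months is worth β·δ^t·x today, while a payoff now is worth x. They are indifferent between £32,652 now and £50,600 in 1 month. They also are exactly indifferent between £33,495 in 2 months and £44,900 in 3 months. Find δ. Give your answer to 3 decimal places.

The second indifference involves only future payoffs, so β cancels: β·δ^2·33495 = β·δ^3·44900, giving δ = 33495/44900 = 0.74599.

δ ≈ 0.746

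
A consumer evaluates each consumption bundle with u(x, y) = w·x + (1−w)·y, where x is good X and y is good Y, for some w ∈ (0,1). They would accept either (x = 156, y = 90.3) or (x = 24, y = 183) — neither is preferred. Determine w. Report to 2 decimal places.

Equating utilities: w·156 + (1−w)·90.3 = w·24 + (1−w)·183.
Collecting terms: w·132 = (1−w)·92.7.
Hence w = 92.7/(132+92.7) = 92.7/224.7 = 0.41.

w = 0.41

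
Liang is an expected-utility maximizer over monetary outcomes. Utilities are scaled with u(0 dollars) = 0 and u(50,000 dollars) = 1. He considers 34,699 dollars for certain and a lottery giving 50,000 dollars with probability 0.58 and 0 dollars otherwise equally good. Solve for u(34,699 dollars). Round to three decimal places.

u(34,699 dollars) equals the lottery's expected utility: 0.58·1 + 0.42·0 = 0.58.

0.580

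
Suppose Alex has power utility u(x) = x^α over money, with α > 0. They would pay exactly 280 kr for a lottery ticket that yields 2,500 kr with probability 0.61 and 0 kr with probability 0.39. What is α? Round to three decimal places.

EU(lottery) = 0.61·2500^α + 0.39·0 = 0.61·2500^α.
Equating: 280^α = 0.61·2500^α, i.e. 0.1120^α = 0.61.
Taking logs: α·ln(280/2500) = ln(0.61), so α = -0.494296 / -2.189256 ≈ 0.226.

α ≈ 0.226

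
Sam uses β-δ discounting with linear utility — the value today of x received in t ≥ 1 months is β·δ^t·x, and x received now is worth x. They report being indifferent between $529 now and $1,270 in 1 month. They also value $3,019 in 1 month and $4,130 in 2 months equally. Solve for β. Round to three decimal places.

β ≈ 0.570

Both payoffs in the second observation are in the future, so β drops out: δ^1·3019 = δ^2·4130 ⇒ δ = 3019/4130 = 0.73099.
Now use the now-vs-future pair: 529 = β·δ·1270 gives β = 529/(0.73099·1270) ≈ 0.570.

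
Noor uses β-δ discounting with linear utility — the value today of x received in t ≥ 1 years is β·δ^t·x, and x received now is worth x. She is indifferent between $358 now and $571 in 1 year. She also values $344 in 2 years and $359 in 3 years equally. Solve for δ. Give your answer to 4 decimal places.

δ ≈ 0.9582

Both payoffs in the second observation are in the future, so β drops out: δ^2·344 = δ^3·359 ⇒ δ = 344/359 = 0.95822.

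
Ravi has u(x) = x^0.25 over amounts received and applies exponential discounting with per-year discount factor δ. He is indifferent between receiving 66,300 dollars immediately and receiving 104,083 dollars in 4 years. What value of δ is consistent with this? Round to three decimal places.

δ ≈ 0.972

Indifference means u(66300) = δ^4 · u(104083), so δ^4 = u(66300)/u(104083).
With u(x) = x^0.25: δ^4 = 66300^0.25/104083^0.25 = (66300/104083)^0.25 = 0.89337.
So δ = 0.89337^(1/4) ≈ 0.972.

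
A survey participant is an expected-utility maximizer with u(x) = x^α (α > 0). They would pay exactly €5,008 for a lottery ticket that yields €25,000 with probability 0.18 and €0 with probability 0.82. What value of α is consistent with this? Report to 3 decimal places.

The lottery's expected utility is 0.18·u(25000) + 0.82·u(0) = 0.18·25000^α (since u(0) = 0 for α > 0).
Indifference: 5008^α = 0.18·25000^α, so (5008/25000)^α = 0.18.
Take logs: α = ln 0.18 / ln(5008/25000) ≈ 1.06652.

α ≈ 1.067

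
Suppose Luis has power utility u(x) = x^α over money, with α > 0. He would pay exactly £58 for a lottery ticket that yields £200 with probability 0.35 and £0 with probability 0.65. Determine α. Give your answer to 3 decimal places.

Since u(0) = 0, the lottery's EU is 0.35·200^α.
Setting u(58) equal to that: 58^α = 0.35·200^α ⇒ (58/200)^α = 0.35.
Take logs: α = ln 0.35 / ln(58/200) ≈ 0.84808.

α ≈ 0.848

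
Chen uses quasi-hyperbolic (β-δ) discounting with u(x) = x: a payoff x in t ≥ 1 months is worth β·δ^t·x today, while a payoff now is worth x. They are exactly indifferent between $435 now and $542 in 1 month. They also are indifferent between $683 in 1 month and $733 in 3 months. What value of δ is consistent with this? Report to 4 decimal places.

δ ≈ 0.9653

Both payoffs in the second observation are in the future, so β drops out: δ^1·683 = δ^3·733 ⇒ δ^2 = 683/733 = 0.93179, so δ = 0.96529.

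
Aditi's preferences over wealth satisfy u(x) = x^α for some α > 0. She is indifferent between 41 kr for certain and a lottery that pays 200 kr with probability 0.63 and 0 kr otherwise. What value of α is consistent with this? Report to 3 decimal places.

α ≈ 0.292

EU(lottery) = 0.63·200^α + 0.37·0 = 0.63·200^α.
Indifference: 41^α = 0.63·200^α, so (41/200)^α = 0.63.
α = ln(0.63) / ln(41/200) = -0.462035/-1.584745 ≈ 0.292.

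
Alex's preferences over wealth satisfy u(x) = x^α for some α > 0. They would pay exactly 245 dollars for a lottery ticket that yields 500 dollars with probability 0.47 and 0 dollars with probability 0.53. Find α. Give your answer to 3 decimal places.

α ≈ 1.058

The lottery's expected utility is 0.47·u(500) + 0.53·u(0) = 0.47·500^α (since u(0) = 0 for α > 0).
Setting u(245) equal to that: 245^α = 0.47·500^α ⇒ (245/500)^α = 0.47.
Taking logs: α·ln(245/500) = ln(0.47), so α = -0.755023 / -0.713350 ≈ 1.058.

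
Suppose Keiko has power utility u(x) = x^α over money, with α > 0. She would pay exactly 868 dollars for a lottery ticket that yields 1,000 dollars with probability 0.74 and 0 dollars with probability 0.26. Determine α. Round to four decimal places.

α ≈ 2.1270

The lottery's expected utility is 0.74·u(1000) + 0.26·u(0) = 0.74·1000^α (since u(0) = 0 for α > 0).
Equating: 868^α = 0.74·1000^α, i.e. 0.8680^α = 0.74.
Take logs: α = ln 0.74 / ln(868/1000) ≈ 2.126996.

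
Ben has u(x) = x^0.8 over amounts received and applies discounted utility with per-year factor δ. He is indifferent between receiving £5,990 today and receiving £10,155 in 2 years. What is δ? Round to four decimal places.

δ ≈ 0.8097

The payoff in 2 years is discounted by δ^2, so u(5990) = δ^2·u(10155) and δ^2 = u(5990)/u(10155).
Since u(x) = x^0.8, δ^2 = (5990/10155)^0.8 = 0.58986^0.8 = 0.65554.
So δ = 0.65554^(1/2) ≈ 0.8097.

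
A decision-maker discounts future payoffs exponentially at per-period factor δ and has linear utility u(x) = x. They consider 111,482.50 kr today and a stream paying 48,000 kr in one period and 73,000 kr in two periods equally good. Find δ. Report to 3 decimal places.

The stream is worth 48000δ + 73000δ² today, so 48000δ + 73000δ² = 111482.50.
Rearranged: 73000δ² + 48000δ − 111482.50 = 0.
The positive root is δ = [−48000 + √(48000² + 4·73000·111482.50)] / (2·73000) = (−48000 + 186700.000)/146000 ≈ 0.950.

δ ≈ 0.950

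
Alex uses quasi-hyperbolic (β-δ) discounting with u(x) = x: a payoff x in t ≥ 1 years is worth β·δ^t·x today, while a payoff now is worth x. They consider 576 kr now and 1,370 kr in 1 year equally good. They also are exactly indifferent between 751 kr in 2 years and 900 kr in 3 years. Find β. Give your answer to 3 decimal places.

The second indifference involves only future payoffs, so β cancels: β·δ^2·751 = β·δ^3·900, giving δ = 751/900 = 0.83444.
The first indifference: 576 = β·δ·1370, so β = 576/(δ·1370) = 576/(0.83444·1370) ≈ 0.504.

β ≈ 0.504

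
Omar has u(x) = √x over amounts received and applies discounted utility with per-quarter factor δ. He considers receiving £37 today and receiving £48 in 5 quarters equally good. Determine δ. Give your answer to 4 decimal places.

δ ≈ 0.9743

The payoff in 5 quarters is discounted by δ^5, so u(37) = δ^5·u(48) and δ^5 = u(37)/u(48).
Since u(x) = √x, δ^5 = √(37/48) = 0.87797.
Hence δ = (0.87797)^(1/5) = 0.974308.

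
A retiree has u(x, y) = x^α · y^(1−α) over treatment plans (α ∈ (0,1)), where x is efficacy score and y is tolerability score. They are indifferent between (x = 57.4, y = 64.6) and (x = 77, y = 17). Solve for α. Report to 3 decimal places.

Indifference: 57.4^α · 64.6^(1−α) = 77^α · 17^(1−α).
Taking logs: α·ln 57.4 + (1−α)·ln 64.6 = α·ln 77 + (1−α)·ln 17, i.e. α·-0.293761 = (1−α)·-1.335001.
Thus α·(-1.628762) = -1.335001, so α = -1.335001/-1.628762 ≈ 0.820.

α ≈ 0.820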